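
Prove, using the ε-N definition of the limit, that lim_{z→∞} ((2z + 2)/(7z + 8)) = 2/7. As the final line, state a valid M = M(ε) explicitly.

M = (2/49)/ε

Fix ε > 0. We seek M > 0 such that z > M implies |(2z + 2)/(7z + 8) − (2/7)| < ε.
(2z + 2)/(7z + 8) − (2/7) = (7(2z + 2) − 2(7z + 8)) / (7(7z + 8)) = -2/(7(7z + 8)).
For z > 0 we have 7z + 8 > 7z, so |(2z + 2)/(7z + 8) − (2/7)| = 2/(7(7z + 8)) < 2/(7·7z) = (2/49)/z.
Thus |(2z + 2)/(7z + 8) − (2/7)| < ε whenever z > (2/49)/ε.
Take M = (2/49)/ε. If z > M then |(2z + 2)/(7z + 8) − (2/7)| < (2/49)/z < ε.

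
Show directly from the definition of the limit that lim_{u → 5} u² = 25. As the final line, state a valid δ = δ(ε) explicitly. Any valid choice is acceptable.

δ = min(1, ε/11)

Fix ε > 0. We seek δ > 0 with 0 < |u − 5| < δ ⇒ |u² − 25| < ε.
Factor: u² − 25 = (u − 5)(u + 5), so |u² − 25| = |u − 5|·|u + 5|.
Impose δ ≤ 1 so that |u| < 6; then |u + 5| ≤ 11.
Hence |u² − 25| ≤ 11|u − 5|, which is < ε once |u − 5| < ε/11.
Take δ = min(1, ε/11). If 0 < |u − 5| < δ then both bounds hold and |u² − 25| ≤ 11|u − 5| < 11·(ε/11) = ε.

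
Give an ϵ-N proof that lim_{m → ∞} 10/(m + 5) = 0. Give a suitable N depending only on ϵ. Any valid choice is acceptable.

N = 10/ϵ

Fix ϵ > 0. For m ≥ 1, |10/(m + 5) − 0| = 10/(m + 5) ≤ 10/m.
We need 10/m < ϵ, i.e. m > 10/ϵ.
Take N = 10/ϵ. If m > N then |10/(m + 5)| ≤ 10/m < ϵ.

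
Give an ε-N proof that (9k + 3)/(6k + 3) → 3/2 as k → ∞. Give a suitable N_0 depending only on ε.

Let ε > 0 be given. For k ≥ 1, |(9k + 3)/(6k + 3) − (3/2)| = |-9|/(6(6k + 3)) = 9/(6(6k + 3)).
Since 6k + 3 ≥ 6k for k ≥ 1, this is ≤ 9/(6·6k) = (1/4)/k.
So |(9k + 3)/(6k + 3) − (3/2)| < ε whenever k > (1/4)/ε.
Take N_0 = (1/4)/ε. If k > N_0 then |(9k + 3)/(6k + 3) − (3/2)| ≤ (1/4)/k < ε.

N_0 = (1/4)/ε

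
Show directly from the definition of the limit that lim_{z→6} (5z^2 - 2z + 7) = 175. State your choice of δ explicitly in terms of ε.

δ = min(2, ε/68)

Suppose ε > 0. We want δ > 0 such that 0 < |z − 6| < δ implies |(5z^2 - 2z + 7) − 175| < ε.
(5z^2 - 2z + 7) − 175 = 5z^2 - 2z - 168 = (z − 6)(5z + 28).
So |(5z^2 - 2z + 7) − 175| = |z − 6|·|5z + 28|.
Require δ ≤ 2. Then |z − 6| < 2 gives |z| < 8, and by the triangle inequality |5z + 28| ≤ 5·8 + 28 = 68.
Hence |(5z^2 - 2z + 7) − 175| ≤ 68|z − 6| < ε provided |z − 6| < ε/68.
Choosing δ = min(2, ε/68) ensures both conditions, hence |(5z^2 - 2z + 7) − 175| < ε.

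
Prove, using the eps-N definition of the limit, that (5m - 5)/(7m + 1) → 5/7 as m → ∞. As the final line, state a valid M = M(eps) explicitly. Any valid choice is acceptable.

Suppose eps > 0. For m ≥ 1, |(5m - 5)/(7m + 1) − (5/7)| = |-40|/(7(7m + 1)) = 40/(7(7m + 1)).
Since 7m + 1 ≥ 7m for m ≥ 1, this is ≤ 40/(7·7m) = (40/49)/m.
So |(5m - 5)/(7m + 1) − (5/7)| < eps whenever m > (40/49)/eps.
Take M = (40/49)/eps. If m > M then |(5m - 5)/(7m + 1) − (5/7)| ≤ (40/49)/m < eps.

M = (40/49)/eps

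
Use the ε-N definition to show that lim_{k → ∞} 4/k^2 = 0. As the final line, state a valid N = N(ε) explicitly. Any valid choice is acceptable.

N = (4/ε)^{1/2}

Let ε > 0 be given. For k ≥ 1, |4/k^2 − 0| = 4/k^2.
4/k^2 < ε ⇔ k^2 > 4/ε ⇔ k > (4/ε)^{1/2}.
Take N = (4/ε)^{1/2}. Then k > N implies 4/k^2 < ε.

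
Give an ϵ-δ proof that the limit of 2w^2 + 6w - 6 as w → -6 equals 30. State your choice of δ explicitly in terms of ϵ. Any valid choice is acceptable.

δ = min(1, ϵ/20)

Let ϵ > 0 be given. We want δ > 0 such that 0 < |w + 6| < δ implies |(2w^2 + 6w - 6) − 30| < ϵ.
(2w^2 + 6w - 6) − 30 = 2w^2 + 6w - 36 = (w + 6)(2w - 6).
So |(2w^2 + 6w - 6) − 30| = |w + 6|·|2w - 6|.
Assume first that |w + 6| < 1, so |w| < 7. Then |2w - 6| ≤ 2·7 + 6 = 20.
Hence |(2w^2 + 6w - 6) − 30| ≤ 20|w + 6| < ϵ provided |w + 6| < ϵ/20.
Choosing δ = min(1, ϵ/20) ensures both conditions, hence |(2w^2 + 6w - 6) − 30| < ϵ.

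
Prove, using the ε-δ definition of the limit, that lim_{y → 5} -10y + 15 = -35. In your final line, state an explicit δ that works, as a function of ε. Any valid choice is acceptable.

δ = ε/10

Let ε > 0 be given. We need δ > 0 so that 0 < |y − 5| < δ implies |(-10y + 15) + 35| < ε.
Since (-10y + 15) + 35 = -10(y − 5), we have |(-10y + 15) + 35| = 10|y − 5|.
Thus it suffices that |y − 5| < ε/10.
Take δ = ε/10. If 0 < |y − 5| < δ then |(-10y + 15) + 35| = 10|y − 5| < 10·(ε/10) = ε.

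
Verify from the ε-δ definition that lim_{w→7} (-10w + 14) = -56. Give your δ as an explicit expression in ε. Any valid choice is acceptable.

Let ε > 0 be given. We need δ > 0 so that 0 < |w − 7| < δ implies |(-10w + 14) + 56| < ε.
|(-10w + 14) + 56| = |-10w + 70| = 10|w − 7|.
So 10|w − 7| < ε exactly when |w − 7| < ε/10.
Take δ = ε/10. If 0 < |w − 7| < δ then |(-10w + 14) + 56| = 10|w − 7| < 10·(ε/10) = ε.

δ = ε/10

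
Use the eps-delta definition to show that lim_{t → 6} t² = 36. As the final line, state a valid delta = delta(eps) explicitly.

Fix eps > 0. We seek delta > 0 with 0 < |t − 6| < delta ⇒ |t² − 36| < eps.
Factor: t² − 36 = (t − 6)(t + 6), so |t² − 36| = |t − 6|·|t + 6|.
Restrict delta ≤ 2. Then |t − 6| < 2 gives |t| < 8, so by the triangle inequality |t + 6| ≤ 8 + 6 = 14.
Hence |t² − 36| ≤ 14|t − 6|, which is < eps once |t − 6| < eps/14.
Take delta = min(2, eps/14). If 0 < |t − 6| < delta then both bounds hold and |t² − 36| ≤ 14|t − 6| < 14·(eps/14) = eps.

delta = min(2, eps/14)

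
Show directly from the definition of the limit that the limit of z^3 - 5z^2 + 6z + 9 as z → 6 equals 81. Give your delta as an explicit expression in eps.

Suppose eps > 0. We want delta > 0 such that 0 < |z − 6| < delta implies |(z^3 - 5z^2 + 6z + 9) − 81| < eps.
(z^3 - 5z^2 + 6z + 9) − 81 = z^3 - 5z^2 + 6z - 72 = (z − 6)(z^2 + z + 12).
So |(z^3 - 5z^2 + 6z + 9) − 81| = |z − 6|·|z^2 + z + 12|.
Assume first that |z − 6| < 1, so |z| < 7. Then |z^2 + z + 12| ≤ 7^2 + 7 + 12 = 68.
Hence |(z^3 - 5z^2 + 6z + 9) − 81| ≤ 68|z − 6| < eps provided |z − 6| < eps/68.
Choosing delta = min(1, eps/68) ensures both conditions, hence |(z^3 - 5z^2 + 6z + 9) − 81| < eps.

delta = min(1, eps/68)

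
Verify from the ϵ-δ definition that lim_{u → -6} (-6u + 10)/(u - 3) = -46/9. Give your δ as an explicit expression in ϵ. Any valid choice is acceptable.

δ = min(9/2, (81/16)ϵ)

Suppose ϵ > 0. We want δ > 0 with 0 < |u + 6| < δ ⇒ |(-6u + 10)/(u - 3) + 46/9| < ϵ.
Combining over a common denominator, (-6u + 10)/(u - 3) + 46/9 = [(-6u + 10)·(-9) − 46·(u - 3)] / [(-9)·(u - 3)] = 8(u + 6) / ((-9)(u - 3)).
So |(-6u + 10)/(u - 3) + 46/9| = 8|u + 6| / (9·|u − 3|).
Restrict δ ≤ 9/2. Then |u + 6| < 9/2 gives |u − 3| = |(u + 6) + (-9)| ≥ 9 − 9/2 = 9/2.
Hence |(-6u + 10)/(u - 3) + 46/9| < 8|u + 6|/(9·(9/2)) = (16/81)|u + 6|, which is < ϵ once |u + 6| < (81/16)ϵ.
Take δ = min(9/2, (81/16)ϵ). Then 0 < |u + 6| < δ forces both bounds, so |(-6u + 10)/(u - 3) + 46/9| < ϵ.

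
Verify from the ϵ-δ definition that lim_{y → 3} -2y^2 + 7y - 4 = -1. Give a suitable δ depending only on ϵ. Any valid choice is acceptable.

δ = min(2, ϵ/11)

Fix ϵ > 0. We want δ > 0 such that 0 < |y − 3| < δ implies |(-2y^2 + 7y - 4) + 1| < ϵ.
(-2y^2 + 7y - 4) + 1 = -2y^2 + 7y - 3 = (y − 3)(-2y + 1).
So |(-2y^2 + 7y - 4) + 1| = |y − 3|·|-2y + 1|.
Require δ ≤ 2. Then |y − 3| < 2 gives |y| < 5, and by the triangle inequality |-2y + 1| ≤ 2·5 + 1 = 11.
Hence |(-2y^2 + 7y - 4) + 1| ≤ 11|y − 3| < ϵ provided |y − 3| < ϵ/11.
Take δ = min(2, ϵ/11). Then 0 < |y − 3| < δ gives both |y − 3| < 2 and |y − 3| < ϵ/11, so |(-2y^2 + 7y - 4) + 1| < ϵ.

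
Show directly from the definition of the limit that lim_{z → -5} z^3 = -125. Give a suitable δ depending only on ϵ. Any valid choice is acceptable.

δ = min(1, ϵ/91)

Fix ϵ > 0. We seek δ > 0 with 0 < |z + 5| < δ ⇒ |z^3 + 125| < ϵ.
Factor: z^3 + 125 = (z + 5)(z^2 - 5z + 25), so |z^3 + 125| = |z + 5|·|z^2 - 5z + 25|.
Restrict δ ≤ 1. Then |z + 5| < 1 gives |z| < 6, so by the triangle inequality |z^2 - 5z + 25| ≤ 6^2 + 5·6 + 25 = 91.
Hence |z^3 + 125| ≤ 91|z + 5|, which is < ϵ once |z + 5| < ϵ/91.
Take δ = min(1, ϵ/91). If 0 < |z + 5| < δ then both bounds hold and |z^3 + 125| ≤ 91|z + 5| < 91·(ϵ/91) = ϵ.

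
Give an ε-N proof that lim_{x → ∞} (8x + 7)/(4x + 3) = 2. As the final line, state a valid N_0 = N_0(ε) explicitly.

Let ε > 0 be given. We seek N_0 > 0 such that x > N_0 implies |(8x + 7)/(4x + 3) − 2| < ε.
(8x + 7)/(4x + 3) − 2 = (4(8x + 7) − 8(4x + 3)) / (4(4x + 3)) = 4/(4(4x + 3)).
For x > 0 we have 4x + 3 > 4x, so |(8x + 7)/(4x + 3) − 2| = 4/(4(4x + 3)) < 4/(4·4x) = (1/4)/x.
Thus |(8x + 7)/(4x + 3) − 2| < ε whenever x > (1/4)/ε.
Take N_0 = (1/4)/ε. If x > N_0 then |(8x + 7)/(4x + 3) − 2| < (1/4)/x < ε.

N_0 = (1/4)/ε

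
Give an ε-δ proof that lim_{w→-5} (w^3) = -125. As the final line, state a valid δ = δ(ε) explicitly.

Fix ε > 0. We seek δ > 0 with 0 < |w + 5| < δ ⇒ |w^3 + 125| < ε.
Factor: w^3 + 125 = (w + 5)(w^2 - 5w + 25), so |w^3 + 125| = |w + 5|·|w^2 - 5w + 25|.
Restrict δ ≤ 1. Then |w + 5| < 1 gives |w| < 6, so by the triangle inequality |w^2 - 5w + 25| ≤ 6^2 + 5·6 + 25 = 91.
Hence |w^3 + 125| ≤ 91|w + 5|, which is < ε once |w + 5| < ε/91.
Take δ = min(1, ε/91). If 0 < |w + 5| < δ then both bounds hold and |w^3 + 125| ≤ 91|w + 5| < 91·(ε/91) = ε.

δ = min(1, ε/91)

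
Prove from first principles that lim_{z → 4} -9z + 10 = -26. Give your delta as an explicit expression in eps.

Suppose eps > 0. We need delta > 0 so that 0 < |z − 4| < delta implies |(-9z + 10) + 26| < eps.
Since (-9z + 10) + 26 = -9(z − 4), we have |(-9z + 10) + 26| = 9|z − 4|.
So 9|z − 4| < eps exactly when |z − 4| < eps/9.
Take delta = eps/9. If 0 < |z − 4| < delta then |(-9z + 10) + 26| = 9|z − 4| < 9·(eps/9) = eps.

delta = eps/9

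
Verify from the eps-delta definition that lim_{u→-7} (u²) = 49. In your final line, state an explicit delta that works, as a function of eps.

Fix eps > 0. We seek delta > 0 with 0 < |u + 7| < delta ⇒ |u² − 49| < eps.
Factor: u² − 49 = (u + 7)(u - 7), so |u² − 49| = |u + 7|·|u - 7|.
Restrict delta ≤ 2. Then |u + 7| < 2 gives |u| < 9, so by the triangle inequality |u - 7| ≤ 9 + 7 = 16.
Hence |u² − 49| ≤ 16|u + 7|, which is < eps once |u + 7| < eps/16.
Take delta = min(2, eps/16). If 0 < |u + 7| < delta then both bounds hold and |u² − 49| ≤ 16|u + 7| < 16·(eps/16) = eps.

delta = min(2, eps/16)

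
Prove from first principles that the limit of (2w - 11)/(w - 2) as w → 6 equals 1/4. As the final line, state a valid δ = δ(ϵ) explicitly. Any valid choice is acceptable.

Fix ϵ > 0. We want δ > 0 with 0 < |w − 6| < δ ⇒ |(2w - 11)/(w - 2) − (1/4)| < ϵ.
Combining over a common denominator, (2w - 11)/(w - 2) − (1/4) = [(2w - 11)·4 − 1·(w - 2)] / [4·(w - 2)] = 7(w − 6) / (4(w - 2)).
So |(2w - 11)/(w - 2) − (1/4)| = 7|w − 6| / (4·|w − 2|).
Restrict δ ≤ 2. Then |w − 6| < 2 gives |w − 2| = |(w − 6) + 4| ≥ 4 − 2 = 2.
Hence |(2w - 11)/(w - 2) − (1/4)| < 7|w − 6|/(4·2) = (7/8)|w − 6|, which is < ϵ once |w − 6| < (8/7)ϵ.
Take δ = min(2, (8/7)ϵ). Then 0 < |w − 6| < δ forces both bounds, so |(2w - 11)/(w - 2) − (1/4)| < ϵ.

δ = min(2, (8/7)ϵ)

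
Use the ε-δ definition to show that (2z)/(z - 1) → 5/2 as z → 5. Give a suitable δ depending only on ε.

δ = min(2, 4ε)

Let ε > 0 be given. We want δ > 0 with 0 < |z − 5| < δ ⇒ |(2z)/(z - 1) − (5/2)| < ε.
Combining over a common denominator, (2z)/(z - 1) − (5/2) = [(2z)·4 − 10·(z - 1)] / [4·(z - 1)] = -2(z − 5) / (4(z - 1)).
So |(2z)/(z - 1) − (5/2)| = 2|z − 5| / (4·|z − 1|).
Require δ ≤ 2, so |z − 1| ≥ |4| − |z − 5| > 4 − 2 = 2.
Hence |(2z)/(z - 1) − (5/2)| < 2|z − 5|/(4·2) = (1/4)|z − 5|, which is < ε once |z − 5| < 4ε.
Take δ = min(2, 4ε). Then 0 < |z − 5| < δ forces both bounds, so |(2z)/(z - 1) − (5/2)| < ε.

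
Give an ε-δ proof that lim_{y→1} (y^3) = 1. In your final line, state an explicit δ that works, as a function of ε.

δ = min(1, ε/7)

Let ε > 0. We seek δ > 0 with 0 < |y − 1| < δ ⇒ |y^3 − 1| < ε.
Factor: y^3 − 1 = (y − 1)(y^2 + y + 1), so |y^3 − 1| = |y − 1|·|y^2 + y + 1|.
Restrict δ ≤ 1. Then |y − 1| < 1 gives |y| < 2, so by the triangle inequality |y^2 + y + 1| ≤ 2^2 + 2 + 1 = 7.
Hence |y^3 − 1| ≤ 7|y − 1|, which is < ε once |y − 1| < ε/7.
Take δ = min(1, ε/7). If 0 < |y − 1| < δ then both bounds hold and |y^3 − 1| ≤ 7|y − 1| < 7·(ε/7) = ε.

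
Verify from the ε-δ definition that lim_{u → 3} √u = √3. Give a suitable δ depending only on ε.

δ = min(3, √3·ε)

Suppose ε > 0. We want δ > 0 such that 0 < |u − 3| < δ implies |√u − √3| < ε.
Multiplying by the conjugate, |√u − √3| = |u − 3|/(√u + √3).
Restrict δ ≤ 3 so that |u − 3| < 3 forces u > 0, and then √u + √3 > √3.
Hence |√u − √3| < |u − 3|/√3, which is < ε once |u − 3| < √3·ε.
Take δ = min(3, √3·ε). If 0 < |u − 3| < δ then u > 0 and |√u − √3| < |u − 3|/√3 < ε.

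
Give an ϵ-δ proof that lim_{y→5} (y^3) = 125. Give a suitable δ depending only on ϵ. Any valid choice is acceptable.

Let ϵ > 0 be given. We seek δ > 0 with 0 < |y − 5| < δ ⇒ |y^3 − 125| < ϵ.
Factor: y^3 − 125 = (y − 5)(y^2 + 5y + 25), so |y^3 − 125| = |y − 5|·|y^2 + 5y + 25|.
Restrict δ ≤ 1. Then |y − 5| < 1 gives |y| < 6, so by the triangle inequality |y^2 + 5y + 25| ≤ 6^2 + 5·6 + 25 = 91.
Hence |y^3 − 125| ≤ 91|y − 5|, which is < ϵ once |y − 5| < ϵ/91.
Take δ = min(1, ϵ/91). If 0 < |y − 5| < δ then both bounds hold and |y^3 − 125| ≤ 91|y − 5| < 91·(ϵ/91) = ϵ.

δ = min(1, ϵ/91)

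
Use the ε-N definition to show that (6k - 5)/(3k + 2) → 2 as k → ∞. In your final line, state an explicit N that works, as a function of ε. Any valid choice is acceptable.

Let ε > 0. For k ≥ 1, |(6k - 5)/(3k + 2) − 2| = |-27|/(3(3k + 2)) = 27/(3(3k + 2)).
Since 3k + 2 ≥ 3k for k ≥ 1, this is ≤ 27/(3·3k) = 3/k.
So |(6k - 5)/(3k + 2) − 2| < ε whenever k > 3/ε.
Take N = 3/ε. If k > N then |(6k - 5)/(3k + 2) − 2| ≤ 3/k < ε.

N = 3/ε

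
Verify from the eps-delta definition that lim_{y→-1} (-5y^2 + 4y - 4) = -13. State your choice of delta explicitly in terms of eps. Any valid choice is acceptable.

Suppose eps > 0. We want delta > 0 such that 0 < |y + 1| < delta implies |(-5y^2 + 4y - 4) + 13| < eps.
(-5y^2 + 4y - 4) + 13 = -5y^2 + 4y + 9 = (y + 1)(-5y + 9).
So |(-5y^2 + 4y - 4) + 13| = |y + 1|·|-5y + 9|.
Require delta ≤ 2. Then |y + 1| < 2 gives |y| < 3, and by the triangle inequality |-5y + 9| ≤ 5·3 + 9 = 24.
Hence |(-5y^2 + 4y - 4) + 13| ≤ 24|y + 1| < eps provided |y + 1| < eps/24.
Take delta = min(2, eps/24). Then 0 < |y + 1| < delta gives both |y + 1| < 2 and |y + 1| < eps/24, so |(-5y^2 + 4y - 4) + 13| < eps.

delta = min(2, eps/24)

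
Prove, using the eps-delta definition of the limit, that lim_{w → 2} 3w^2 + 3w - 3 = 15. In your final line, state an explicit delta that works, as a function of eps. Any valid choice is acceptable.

delta = min(1, eps/18)

Let eps > 0. We want delta > 0 such that 0 < |w − 2| < delta implies |(3w^2 + 3w - 3) − 15| < eps.
(3w^2 + 3w - 3) − 15 = 3w^2 + 3w - 18 = (w − 2)(3w + 9).
So |(3w^2 + 3w - 3) − 15| = |w − 2|·|3w + 9|.
Assume first that |w − 2| < 1, so |w| < 3. Then |3w + 9| ≤ 3·3 + 9 = 18.
Hence |(3w^2 + 3w - 3) − 15| ≤ 18|w − 2| < eps provided |w − 2| < eps/18.
Take delta = min(1, eps/18). Then 0 < |w − 2| < delta gives both |w − 2| < 1 and |w − 2| < eps/18, so |(3w^2 + 3w - 3) − 15| < eps.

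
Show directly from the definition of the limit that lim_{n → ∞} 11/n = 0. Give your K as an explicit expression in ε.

Let ε > 0. For n ≥ 1, |11/n − 0| = 11/(n) ≤ 11/n.
We need 11/n < ε, i.e. n > 11/ε.
Take K = 11/ε. If n > K then |11/n| ≤ 11/n < ε.

K = 11/ε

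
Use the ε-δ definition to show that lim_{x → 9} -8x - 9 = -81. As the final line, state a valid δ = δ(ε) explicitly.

δ = ε/8

Fix ε > 0. We need δ > 0 so that 0 < |x − 9| < δ implies |(-8x - 9) + 81| < ε.
|(-8x - 9) + 81| = |-8x + 72| = 8|x − 9|.
Thus it suffices that |x − 9| < ε/8.
Choosing δ = ε/8 gives |(-8x - 9) + 81| = 8|x − 9| < ε whenever |x − 9| < δ.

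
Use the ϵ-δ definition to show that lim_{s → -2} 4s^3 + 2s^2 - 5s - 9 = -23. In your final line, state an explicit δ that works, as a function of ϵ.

δ = min(2, ϵ/95)

Let ϵ > 0 be given. We want δ > 0 such that 0 < |s + 2| < δ implies |(4s^3 + 2s^2 - 5s - 9) + 23| < ϵ.
(4s^3 + 2s^2 - 5s - 9) + 23 = 4s^3 + 2s^2 - 5s + 14 = (s + 2)(4s^2 - 6s + 7).
So |(4s^3 + 2s^2 - 5s - 9) + 23| = |s + 2|·|4s^2 - 6s + 7|.
Assume first that |s + 2| < 2, so |s| < 4. Then |4s^2 - 6s + 7| ≤ 4·4^2 + 6·4 + 7 = 95.
Hence |(4s^3 + 2s^2 - 5s - 9) + 23| ≤ 95|s + 2| < ϵ provided |s + 2| < ϵ/95.
Choosing δ = min(2, ϵ/95) ensures both conditions, hence |(4s^3 + 2s^2 - 5s - 9) + 23| < ϵ.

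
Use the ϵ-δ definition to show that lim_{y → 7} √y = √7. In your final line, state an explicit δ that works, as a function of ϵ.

δ = min(7, √7·ϵ)

Suppose ϵ > 0. We want δ > 0 such that 0 < |y − 7| < δ implies |√y − √7| < ϵ.
Multiplying by the conjugate, |√y − √7| = |y − 7|/(√y + √7).
Restrict δ ≤ 7 so that |y − 7| < 7 forces y > 0, and then √y + √7 > √7.
Hence |√y − √7| < |y − 7|/√7, which is < ϵ once |y − 7| < √7·ϵ.
Take δ = min(7, √7·ϵ). If 0 < |y − 7| < δ then y > 0 and |√y − √7| < |y − 7|/√7 < ϵ.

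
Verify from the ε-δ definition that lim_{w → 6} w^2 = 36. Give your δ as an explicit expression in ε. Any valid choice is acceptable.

Let ε > 0. We seek δ > 0 with 0 < |w − 6| < δ ⇒ |w^2 − 36| < ε.
Factor: w^2 − 36 = (w − 6)(w + 6), so |w^2 − 36| = |w − 6|·|w + 6|.
Restrict δ ≤ 1. Then |w − 6| < 1 gives |w| < 7, so by the triangle inequality |w + 6| ≤ 7 + 6 = 13.
Hence |w^2 − 36| ≤ 13|w − 6|, which is < ε once |w − 6| < ε/13.
Take δ = min(1, ε/13). If 0 < |w − 6| < δ then both bounds hold and |w^2 − 36| ≤ 13|w − 6| < 13·(ε/13) = ε.

δ = min(1, ε/13)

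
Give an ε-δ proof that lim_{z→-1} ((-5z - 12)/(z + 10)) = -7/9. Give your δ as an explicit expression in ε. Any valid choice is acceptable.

δ = min(9/2, (81/76)ε)

Suppose ε > 0. We want δ > 0 with 0 < |z + 1| < δ ⇒ |(-5z - 12)/(z + 10) + 7/9| < ε.
Combining over a common denominator, (-5z - 12)/(z + 10) + 7/9 = [(-5z - 12)·9 − (-7)·(z + 10)] / [9·(z + 10)] = -38(z + 1) / (9(z + 10)).
So |(-5z - 12)/(z + 10) + 7/9| = 38|z + 1| / (9·|z + 10|).
Restrict δ ≤ 9/2. Then |z + 1| < 9/2 gives |z + 10| = |(z + 1) + 9| ≥ 9 − 9/2 = 9/2.
Hence |(-5z - 12)/(z + 10) + 7/9| < 38|z + 1|/(9·(9/2)) = (76/81)|z + 1|, which is < ε once |z + 1| < (81/76)ε.
Take δ = min(9/2, (81/76)ε). Then 0 < |z + 1| < δ forces both bounds, so |(-5z - 12)/(z + 10) + 7/9| < ε.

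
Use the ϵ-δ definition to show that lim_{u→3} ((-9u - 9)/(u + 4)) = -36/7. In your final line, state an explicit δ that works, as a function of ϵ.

Fix ϵ > 0. We want δ > 0 with 0 < |u − 3| < δ ⇒ |(-9u - 9)/(u + 4) + 36/7| < ϵ.
Combining over a common denominator, (-9u - 9)/(u + 4) + 36/7 = [(-9u - 9)·7 − (-36)·(u + 4)] / [7·(u + 4)] = -27(u − 3) / (7(u + 4)).
So |(-9u - 9)/(u + 4) + 36/7| = 27|u − 3| / (7·|u + 4|).
Require δ ≤ 7/2, so |u + 4| ≥ |7| − |u − 3| > 7 − 7/2 = 7/2.
Hence |(-9u - 9)/(u + 4) + 36/7| < 27|u − 3|/(7·(7/2)) = (54/49)|u − 3|, which is < ϵ once |u − 3| < (49/54)ϵ.
Take δ = min(7/2, (49/54)ϵ). Then 0 < |u − 3| < δ forces both bounds, so |(-9u - 9)/(u + 4) + 36/7| < ϵ.

δ = min(7/2, (49/54)ϵ)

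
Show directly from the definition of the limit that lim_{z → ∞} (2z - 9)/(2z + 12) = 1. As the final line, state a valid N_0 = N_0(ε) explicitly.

N_0 = (21/2)/ε

Fix ε > 0. We seek N_0 > 0 such that z > N_0 implies |(2z - 9)/(2z + 12) − 1| < ε.
(2z - 9)/(2z + 12) − 1 = (2(2z - 9) − 2(2z + 12)) / (2(2z + 12)) = -42/(2(2z + 12)).
For z > 0 we have 2z + 12 > 2z, so |(2z - 9)/(2z + 12) − 1| = 42/(2(2z + 12)) < 42/(2·2z) = (21/2)/z.
Thus |(2z - 9)/(2z + 12) − 1| < ε whenever z > (21/2)/ε.
Take N_0 = (21/2)/ε. If z > N_0 then |(2z - 9)/(2z + 12) − 1| < (21/2)/z < ε.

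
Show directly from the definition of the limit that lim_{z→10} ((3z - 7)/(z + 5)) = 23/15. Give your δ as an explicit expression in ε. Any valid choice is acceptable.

Suppose ε > 0. We want δ > 0 with 0 < |z − 10| < δ ⇒ |(3z - 7)/(z + 5) − (23/15)| < ε.
Combining over a common denominator, (3z - 7)/(z + 5) − (23/15) = [(3z - 7)·15 − 23·(z + 5)] / [15·(z + 5)] = 22(z − 10) / (15(z + 5)).
So |(3z - 7)/(z + 5) − (23/15)| = 22|z − 10| / (15·|z + 5|).
Require δ ≤ 15/2, so |z + 5| ≥ |15| − |z − 10| > 15 − 15/2 = 15/2.
Hence |(3z - 7)/(z + 5) − (23/15)| < 22|z − 10|/(15·(15/2)) = (44/225)|z − 10|, which is < ε once |z − 10| < (225/44)ε.
Take δ = min(15/2, (225/44)ε). Then 0 < |z − 10| < δ forces both bounds, so |(3z - 7)/(z + 5) − (23/15)| < ε.

δ = min(15/2, (225/44)ε)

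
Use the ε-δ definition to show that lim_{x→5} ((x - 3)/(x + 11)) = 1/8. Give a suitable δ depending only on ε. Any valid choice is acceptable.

δ = min(8, (64/7)ε)

Suppose ε > 0. We want δ > 0 with 0 < |x − 5| < δ ⇒ |(x - 3)/(x + 11) − (1/8)| < ε.
Combining over a common denominator, (x - 3)/(x + 11) − (1/8) = [(x - 3)·16 − 2·(x + 11)] / [16·(x + 11)] = 14(x − 5) / (16(x + 11)).
So |(x - 3)/(x + 11) − (1/8)| = 14|x − 5| / (16·|x + 11|).
Require δ ≤ 8, so |x + 11| ≥ |16| − |x − 5| > 16 − 8 = 8.
Hence |(x - 3)/(x + 11) − (1/8)| < 14|x − 5|/(16·8) = (7/64)|x − 5|, which is < ε once |x − 5| < (64/7)ε.
Take δ = min(8, (64/7)ε). Then 0 < |x − 5| < δ forces both bounds, so |(x - 3)/(x + 11) − (1/8)| < ε.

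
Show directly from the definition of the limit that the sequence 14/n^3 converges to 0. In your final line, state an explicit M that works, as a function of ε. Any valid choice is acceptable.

M = (14/ε)^{1/3}

Let ε > 0. For n ≥ 1, |14/n^3 − 0| = 14/n^3.
14/n^3 < ε ⇔ n^3 > 14/ε ⇔ n > (14/ε)^{1/3}.
Take M = (14/ε)^{1/3}. Then n > M implies 14/n^3 < ε.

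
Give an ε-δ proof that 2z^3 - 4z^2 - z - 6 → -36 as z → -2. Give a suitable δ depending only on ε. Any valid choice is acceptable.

Fix ε > 0. We want δ > 0 such that 0 < |z + 2| < δ implies |(2z^3 - 4z^2 - z - 6) + 36| < ε.
(2z^3 - 4z^2 - z - 6) + 36 = 2z^3 - 4z^2 - z + 30 = (z + 2)(2z^2 - 8z + 15).
So |(2z^3 - 4z^2 - z - 6) + 36| = |z + 2|·|2z^2 - 8z + 15|.
Assume first that |z + 2| < 1, so |z| < 3. Then |2z^2 - 8z + 15| ≤ 2·3^2 + 8·3 + 15 = 57.
Hence |(2z^3 - 4z^2 - z - 6) + 36| ≤ 57|z + 2| < ε provided |z + 2| < ε/57.
Take δ = min(1, ε/57). Then 0 < |z + 2| < δ gives both |z + 2| < 1 and |z + 2| < ε/57, so |(2z^3 - 4z^2 - z - 6) + 36| < ε.

δ = min(1, ε/57)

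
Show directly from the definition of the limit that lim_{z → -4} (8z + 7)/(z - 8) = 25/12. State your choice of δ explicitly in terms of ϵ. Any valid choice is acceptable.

Fix ϵ > 0. We want δ > 0 with 0 < |z + 4| < δ ⇒ |(8z + 7)/(z - 8) − (25/12)| < ϵ.
Combining over a common denominator, (8z + 7)/(z - 8) − (25/12) = [(8z + 7)·(-12) − (-25)·(z - 8)] / [(-12)·(z - 8)] = -71(z + 4) / ((-12)(z - 8)).
So |(8z + 7)/(z - 8) − (25/12)| = 71|z + 4| / (12·|z − 8|).
Require δ ≤ 6, so |z − 8| ≥ |-12| − |z + 4| > 12 − 6 = 6.
Hence |(8z + 7)/(z - 8) − (25/12)| < 71|z + 4|/(12·6) = (71/72)|z + 4|, which is < ϵ once |z + 4| < (72/71)ϵ.
Take δ = min(6, (72/71)ϵ). Then 0 < |z + 4| < δ forces both bounds, so |(8z + 7)/(z - 8) − (25/12)| < ϵ.

δ = min(6, (72/71)ϵ)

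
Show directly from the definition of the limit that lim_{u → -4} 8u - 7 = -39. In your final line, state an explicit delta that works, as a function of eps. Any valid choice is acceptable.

Let eps > 0 be given. We need delta > 0 so that 0 < |u + 4| < delta implies |(8u - 7) + 39| < eps.
Since (8u - 7) + 39 = 8(u + 4), we have |(8u - 7) + 39| = 8|u + 4|.
So 8|u + 4| < eps exactly when |u + 4| < eps/8.
Take delta = eps/8. If 0 < |u + 4| < delta then |(8u - 7) + 39| = 8|u + 4| < 8·(eps/8) = eps.

delta = eps/8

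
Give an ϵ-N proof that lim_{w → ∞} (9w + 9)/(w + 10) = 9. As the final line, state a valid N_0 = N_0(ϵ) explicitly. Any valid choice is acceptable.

Let ϵ > 0 be given. We seek N_0 > 0 such that w > N_0 implies |(9w + 9)/(w + 10) − 9| < ϵ.
(9w + 9)/(w + 10) − 9 = ((9w + 9) − 9(w + 10)) / ((w + 10)) = -81/((w + 10)).
For w > 0 we have w + 10 > w, so |(9w + 9)/(w + 10) − 9| = 81/((w + 10)) < 81/(w) = 81/w.
Thus |(9w + 9)/(w + 10) − 9| < ϵ whenever w > 81/ϵ.
Take N_0 = 81/ϵ. If w > N_0 then |(9w + 9)/(w + 10) − 9| < 81/w < ϵ.

N_0 = 81/ϵ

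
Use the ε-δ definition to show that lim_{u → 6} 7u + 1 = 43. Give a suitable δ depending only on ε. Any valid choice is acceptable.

δ = ε/7

Fix ε > 0. We need δ > 0 so that 0 < |u − 6| < δ implies |(7u + 1) − 43| < ε.
|(7u + 1) − 43| = |7u - 42| = 7|u − 6|.
Thus it suffices that |u − 6| < ε/7.
Take δ = ε/7. If 0 < |u − 6| < δ then |(7u + 1) − 43| = 7|u − 6| < 7·(ε/7) = ε.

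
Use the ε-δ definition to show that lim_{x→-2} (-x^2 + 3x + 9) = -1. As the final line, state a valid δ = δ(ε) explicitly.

Fix ε > 0. We want δ > 0 such that 0 < |x + 2| < δ implies |(-x^2 + 3x + 9) + 1| < ε.
(-x^2 + 3x + 9) + 1 = -x^2 + 3x + 10 = (x + 2)(-x + 5).
So |(-x^2 + 3x + 9) + 1| = |x + 2|·|-x + 5|.
Assume first that |x + 2| < 1, so |x| < 3. Then |-x + 5| ≤ 3 + 5 = 8.
Hence |(-x^2 + 3x + 9) + 1| ≤ 8|x + 2| < ε provided |x + 2| < ε/8.
Choosing δ = min(1, ε/8) ensures both conditions, hence |(-x^2 + 3x + 9) + 1| < ε.

δ = min(1, ε/8)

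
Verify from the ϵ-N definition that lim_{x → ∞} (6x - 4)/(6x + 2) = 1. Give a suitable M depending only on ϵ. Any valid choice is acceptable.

M = 1/ϵ

Let ϵ > 0. We seek M > 0 such that x > M implies |(6x - 4)/(6x + 2) − 1| < ϵ.
(6x - 4)/(6x + 2) − 1 = (6(6x - 4) − 6(6x + 2)) / (6(6x + 2)) = -36/(6(6x + 2)).
For x > 0 we have 6x + 2 > 6x, so |(6x - 4)/(6x + 2) − 1| = 36/(6(6x + 2)) < 36/(6·6x) = 1/x.
Thus |(6x - 4)/(6x + 2) − 1| < ϵ whenever x > 1/ϵ.
Take M = 1/ϵ. If x > M then |(6x - 4)/(6x + 2) − 1| < 1/x < ϵ.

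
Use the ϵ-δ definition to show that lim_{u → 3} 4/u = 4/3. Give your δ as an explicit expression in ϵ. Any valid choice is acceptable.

δ = min(3/2, (9/8)ϵ)

Let ϵ > 0. We seek δ > 0 such that 0 < |u − 3| < δ implies |4/u − (4/3)| < ϵ.
|4/u − (4/3)| = 4·|3 − u|/(3·|u|) = 4|u − 3|/(3|u|).
Restrict δ ≤ 3/2. Then |u − 3| < 3/2 gives |u| > 3/2, so 3|u| > 9/2.
Then |4/u − (4/3)| < 4|u − 3|/(9/2), which is < ϵ when |u − 3| < (9/8)ϵ.
Take δ = min(3/2, (9/8)ϵ). Then 0 < |u − 3| < δ gives both |u − 3| < 3/2 and |u − 3| < (9/8)ϵ, so |4/u − (4/3)| < ϵ.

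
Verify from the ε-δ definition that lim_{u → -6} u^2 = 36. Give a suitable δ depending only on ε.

δ = min(1, ε/13)

Let ε > 0 be given. We seek δ > 0 with 0 < |u + 6| < δ ⇒ |u^2 − 36| < ε.
Factor: u^2 − 36 = (u + 6)(u - 6), so |u^2 − 36| = |u + 6|·|u - 6|.
Impose δ ≤ 1 so that |u| < 7; then |u - 6| ≤ 13.
Hence |u^2 − 36| ≤ 13|u + 6|, which is < ε once |u + 6| < ε/13.
Take δ = min(1, ε/13). If 0 < |u + 6| < δ then both bounds hold and |u^2 − 36| ≤ 13|u + 6| < 13·(ε/13) = ε.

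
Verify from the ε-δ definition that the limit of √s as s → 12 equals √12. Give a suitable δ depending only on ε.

Suppose ε > 0. We want δ > 0 such that 0 < |s − 12| < δ implies |√s − √12| < ε.
Rationalise: √s − √12 = (s − 12)/(√s + √12), so |√s − √12| = |s − 12|/(√s + √12).
Restrict δ ≤ 12 so that |s − 12| < 12 forces s > 0, and then √s + √12 > √12.
Hence |√s − √12| < |s − 12|/√12, which is < ε once |s − 12| < √12·ε.
Take δ = min(12, √12·ε). If 0 < |s − 12| < δ then s > 0 and |√s − √12| < |s − 12|/√12 < ε.

δ = min(12, √12·ε)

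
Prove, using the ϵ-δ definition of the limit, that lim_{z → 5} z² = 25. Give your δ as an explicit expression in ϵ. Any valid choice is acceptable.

δ = min(1, ϵ/11)

Let ϵ > 0. We seek δ > 0 with 0 < |z − 5| < δ ⇒ |z² − 25| < ϵ.
Factor: z² − 25 = (z − 5)(z + 5), so |z² − 25| = |z − 5|·|z + 5|.
Restrict δ ≤ 1. Then |z − 5| < 1 gives |z| < 6, so by the triangle inequality |z + 5| ≤ 6 + 5 = 11.
Hence |z² − 25| ≤ 11|z − 5|, which is < ϵ once |z − 5| < ϵ/11.
Take δ = min(1, ϵ/11). If 0 < |z − 5| < δ then both bounds hold and |z² − 25| ≤ 11|z − 5| < 11·(ϵ/11) = ϵ.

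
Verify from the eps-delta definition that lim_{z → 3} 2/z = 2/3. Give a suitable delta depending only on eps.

delta = min(3/2, (9/4)eps)

Fix eps > 0. We seek delta > 0 such that 0 < |z − 3| < delta implies |2/z − (2/3)| < eps.
|2/z − (2/3)| = 2·|3 − z|/(3·|z|) = 2|z − 3|/(3|z|).
Require delta ≤ 3/2 so that |z| > 3 − 3/2 = 3/2, hence 3|z| > 9/2.
Then |2/z − (2/3)| < 2|z − 3|/(9/2), which is < eps when |z − 3| < (9/4)eps.
Take delta = min(3/2, (9/4)eps). Then 0 < |z − 3| < delta gives both |z − 3| < 3/2 and |z − 3| < (9/4)eps, so |2/z − (2/3)| < eps.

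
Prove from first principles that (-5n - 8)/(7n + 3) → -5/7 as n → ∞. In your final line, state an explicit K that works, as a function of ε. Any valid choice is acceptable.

K = (41/49)/ε

Suppose ε > 0. For n ≥ 1, |(-5n - 8)/(7n + 3) + 5/7| = |-41|/(7(7n + 3)) = 41/(7(7n + 3)).
Since 7n + 3 ≥ 7n for n ≥ 1, this is ≤ 41/(7·7n) = (41/49)/n.
So |(-5n - 8)/(7n + 3) + 5/7| < ε whenever n > (41/49)/ε.
Take K = (41/49)/ε. If n > K then |(-5n - 8)/(7n + 3) + 5/7| ≤ (41/49)/n < ε.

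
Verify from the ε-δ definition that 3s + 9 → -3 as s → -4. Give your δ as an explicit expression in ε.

Let ε > 0. We need δ > 0 so that 0 < |s + 4| < δ implies |(3s + 9) + 3| < ε.
|(3s + 9) + 3| = |3s + 12| = 3|s + 4|.
So 3|s + 4| < ε exactly when |s + 4| < ε/3.
Take δ = ε/3. If 0 < |s + 4| < δ then |(3s + 9) + 3| = 3|s + 4| < 3·(ε/3) = ε.

δ = ε/3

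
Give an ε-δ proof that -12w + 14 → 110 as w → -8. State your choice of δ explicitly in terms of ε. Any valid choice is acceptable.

δ = ε/12

Fix ε > 0. We need δ > 0 so that 0 < |w + 8| < δ implies |(-12w + 14) − 110| < ε.
|(-12w + 14) − 110| = |-12w - 96| = 12|w + 8|.
So 12|w + 8| < ε exactly when |w + 8| < ε/12.
Choosing δ = ε/12 gives |(-12w + 14) − 110| = 12|w + 8| < ε whenever |w + 8| < δ.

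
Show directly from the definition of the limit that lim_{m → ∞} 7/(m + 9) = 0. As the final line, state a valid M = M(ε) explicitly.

M = 7/ε

Fix ε > 0. For m ≥ 1, |7/(m + 9) − 0| = 7/(m + 9) ≤ 7/m.
We need 7/m < ε, i.e. m > 7/ε.
Take M = 7/ε. If m > M then |7/(m + 9)| ≤ 7/m < ε.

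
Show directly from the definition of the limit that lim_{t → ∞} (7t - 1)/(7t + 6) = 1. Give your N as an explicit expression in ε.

N = 1/ε

Let ε > 0 be given. We seek N > 0 such that t > N implies |(7t - 1)/(7t + 6) − 1| < ε.
(7t - 1)/(7t + 6) − 1 = (7(7t - 1) − 7(7t + 6)) / (7(7t + 6)) = -49/(7(7t + 6)).
For t > 0 we have 7t + 6 > 7t, so |(7t - 1)/(7t + 6) − 1| = 49/(7(7t + 6)) < 49/(7·7t) = 1/t.
Thus |(7t - 1)/(7t + 6) − 1| < ε whenever t > 1/ε.
Take N = 1/ε. If t > N then |(7t - 1)/(7t + 6) − 1| < 1/t < ε.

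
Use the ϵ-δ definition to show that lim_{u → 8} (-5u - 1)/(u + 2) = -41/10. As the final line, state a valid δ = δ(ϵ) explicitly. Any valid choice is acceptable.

Let ϵ > 0. We want δ > 0 with 0 < |u − 8| < δ ⇒ |(-5u - 1)/(u + 2) + 41/10| < ϵ.
Combining over a common denominator, (-5u - 1)/(u + 2) + 41/10 = [(-5u - 1)·10 − (-41)·(u + 2)] / [10·(u + 2)] = -9(u − 8) / (10(u + 2)).
So |(-5u - 1)/(u + 2) + 41/10| = 9|u − 8| / (10·|u + 2|).
Require δ ≤ 5, so |u + 2| ≥ |10| − |u − 8| > 10 − 5 = 5.
Hence |(-5u - 1)/(u + 2) + 41/10| < 9|u − 8|/(10·5) = (9/50)|u − 8|, which is < ϵ once |u − 8| < (50/9)ϵ.
Take δ = min(5, (50/9)ϵ). Then 0 < |u − 8| < δ forces both bounds, so |(-5u - 1)/(u + 2) + 41/10| < ϵ.

δ = min(5, (50/9)ϵ)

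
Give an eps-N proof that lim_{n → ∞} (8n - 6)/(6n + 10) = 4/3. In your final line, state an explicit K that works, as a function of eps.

Let eps > 0 be given. For n ≥ 1, |(8n - 6)/(6n + 10) − (4/3)| = |-116|/(6(6n + 10)) = 116/(6(6n + 10)).
Since 6n + 10 ≥ 6n for n ≥ 1, this is ≤ 116/(6·6n) = (29/9)/n.
So |(8n - 6)/(6n + 10) − (4/3)| < eps whenever n > (29/9)/eps.
Take K = (29/9)/eps. If n > K then |(8n - 6)/(6n + 10) − (4/3)| ≤ (29/9)/n < eps.

K = (29/9)/eps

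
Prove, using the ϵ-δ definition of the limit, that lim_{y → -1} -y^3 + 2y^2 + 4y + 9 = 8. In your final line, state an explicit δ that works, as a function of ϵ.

δ = min(1, ϵ/11)

Let ϵ > 0 be given. We want δ > 0 such that 0 < |y + 1| < δ implies |(-y^3 + 2y^2 + 4y + 9) − 8| < ϵ.
(-y^3 + 2y^2 + 4y + 9) − 8 = -y^3 + 2y^2 + 4y + 1 = (y + 1)(-y^2 + 3y + 1).
So |(-y^3 + 2y^2 + 4y + 9) − 8| = |y + 1|·|-y^2 + 3y + 1|.
Require δ ≤ 1. Then |y + 1| < 1 gives |y| < 2, and by the triangle inequality |-y^2 + 3y + 1| ≤ 2^2 + 3·2 + 1 = 11.
Hence |(-y^3 + 2y^2 + 4y + 9) − 8| ≤ 11|y + 1| < ϵ provided |y + 1| < ϵ/11.
Take δ = min(1, ϵ/11). Then 0 < |y + 1| < δ gives both |y + 1| < 1 and |y + 1| < ϵ/11, so |(-y^3 + 2y^2 + 4y + 9) − 8| < ϵ.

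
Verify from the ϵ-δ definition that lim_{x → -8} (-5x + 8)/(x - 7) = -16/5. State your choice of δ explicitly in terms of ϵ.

Fix ϵ > 0. We want δ > 0 with 0 < |x + 8| < δ ⇒ |(-5x + 8)/(x - 7) + 16/5| < ϵ.
Combining over a common denominator, (-5x + 8)/(x - 7) + 16/5 = [(-5x + 8)·(-15) − 48·(x - 7)] / [(-15)·(x - 7)] = 27(x + 8) / ((-15)(x - 7)).
So |(-5x + 8)/(x - 7) + 16/5| = 27|x + 8| / (15·|x − 7|).
Require δ ≤ 15/2, so |x − 7| ≥ |-15| − |x + 8| > 15 − 15/2 = 15/2.
Hence |(-5x + 8)/(x - 7) + 16/5| < 27|x + 8|/(15·(15/2)) = (6/25)|x + 8|, which is < ϵ once |x + 8| < (25/6)ϵ.
Take δ = min(15/2, (25/6)ϵ). Then 0 < |x + 8| < δ forces both bounds, so |(-5x + 8)/(x - 7) + 16/5| < ϵ.

δ = min(15/2, (25/6)ϵ)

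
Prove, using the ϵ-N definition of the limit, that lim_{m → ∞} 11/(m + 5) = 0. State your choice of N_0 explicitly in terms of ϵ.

N_0 = 11/ϵ

Let ϵ > 0 be given. For m ≥ 1, |11/(m + 5) − 0| = 11/(m + 5) ≤ 11/m.
We need 11/m < ϵ, i.e. m > 11/ϵ.
Take N_0 = 11/ϵ. If m > N_0 then |11/(m + 5)| ≤ 11/m < ϵ.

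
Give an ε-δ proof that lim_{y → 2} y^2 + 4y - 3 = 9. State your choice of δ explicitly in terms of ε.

Let ε > 0 be given. We want δ > 0 such that 0 < |y − 2| < δ implies |(y^2 + 4y - 3) − 9| < ε.
(y^2 + 4y - 3) − 9 = y^2 + 4y - 12 = (y − 2)(y + 6).
So |(y^2 + 4y - 3) − 9| = |y − 2|·|y + 6|.
Assume first that |y − 2| < 1, so |y| < 3. Then |y + 6| ≤ 3 + 6 = 9.
Hence |(y^2 + 4y - 3) − 9| ≤ 9|y − 2| < ε provided |y − 2| < ε/9.
Choosing δ = min(1, ε/9) ensures both conditions, hence |(y^2 + 4y - 3) − 9| < ε.

δ = min(1, ε/9)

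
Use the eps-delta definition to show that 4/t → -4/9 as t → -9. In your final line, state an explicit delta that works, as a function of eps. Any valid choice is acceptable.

delta = min(9/2, (81/8)eps)

Fix eps > 0. We seek delta > 0 such that 0 < |t + 9| < delta implies |4/t + 4/9| < eps.
|4/t + 4/9| = 4·|-9 − t|/(9·|t|) = 4|t + 9|/(9|t|).
Require delta ≤ 9/2 so that |t| > 9 − 9/2 = 9/2, hence 9|t| > 81/2.
Then |4/t + 4/9| < 4|t + 9|/(81/2), which is < eps when |t + 9| < (81/8)eps.
Take delta = min(9/2, (81/8)eps). Then 0 < |t + 9| < delta gives both |t + 9| < 9/2 and |t + 9| < (81/8)eps, so |4/t + 4/9| < eps.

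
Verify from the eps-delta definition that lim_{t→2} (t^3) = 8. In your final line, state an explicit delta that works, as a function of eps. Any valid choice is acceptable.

delta = min(2, eps/28)

Fix eps > 0. We seek delta > 0 with 0 < |t − 2| < delta ⇒ |t^3 − 8| < eps.
Factor: t^3 − 8 = (t − 2)(t^2 + 2t + 4), so |t^3 − 8| = |t − 2|·|t^2 + 2t + 4|.
Impose delta ≤ 2 so that |t| < 4; then |t^2 + 2t + 4| ≤ 28.
Hence |t^3 − 8| ≤ 28|t − 2|, which is < eps once |t − 2| < eps/28.
Take delta = min(2, eps/28). If 0 < |t − 2| < delta then both bounds hold and |t^3 − 8| ≤ 28|t − 2| < 28·(eps/28) = eps.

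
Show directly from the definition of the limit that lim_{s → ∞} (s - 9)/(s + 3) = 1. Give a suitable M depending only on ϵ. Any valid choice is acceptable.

M = 12/ϵ

Let ϵ > 0 be given. We seek M > 0 such that s > M implies |(s - 9)/(s + 3) − 1| < ϵ.
(s - 9)/(s + 3) − 1 = ((s - 9) − (s + 3)) / ((s + 3)) = -12/((s + 3)).
For s > 0 we have s + 3 > s, so |(s - 9)/(s + 3) − 1| = 12/((s + 3)) < 12/(s) = 12/s.
Thus |(s - 9)/(s + 3) − 1| < ϵ whenever s > 12/ϵ.
Take M = 12/ϵ. If s > M then |(s - 9)/(s + 3) − 1| < 12/s < ϵ.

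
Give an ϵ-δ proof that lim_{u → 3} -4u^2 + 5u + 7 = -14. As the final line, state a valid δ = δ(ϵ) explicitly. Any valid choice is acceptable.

δ = min(1, ϵ/23)

Let ϵ > 0 be given. We want δ > 0 such that 0 < |u − 3| < δ implies |(-4u^2 + 5u + 7) + 14| < ϵ.
(-4u^2 + 5u + 7) + 14 = -4u^2 + 5u + 21 = (u − 3)(-4u - 7).
So |(-4u^2 + 5u + 7) + 14| = |u − 3|·|-4u - 7|.
Assume first that |u − 3| < 1, so |u| < 4. Then |-4u - 7| ≤ 4·4 + 7 = 23.
Hence |(-4u^2 + 5u + 7) + 14| ≤ 23|u − 3| < ϵ provided |u − 3| < ϵ/23.
Choosing δ = min(1, ϵ/23) ensures both conditions, hence |(-4u^2 + 5u + 7) + 14| < ϵ.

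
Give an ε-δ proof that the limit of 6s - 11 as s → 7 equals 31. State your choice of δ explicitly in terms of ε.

Let ε > 0. We need δ > 0 so that 0 < |s − 7| < δ implies |(6s - 11) − 31| < ε.
|(6s - 11) − 31| = |6s - 42| = 6|s − 7|.
So 6|s − 7| < ε exactly when |s − 7| < ε/6.
Choosing δ = ε/6 gives |(6s - 11) − 31| = 6|s − 7| < ε whenever |s − 7| < δ.

δ = ε/6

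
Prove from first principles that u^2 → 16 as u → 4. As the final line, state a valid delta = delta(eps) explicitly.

delta = min(2, eps/10)

Let eps > 0 be given. We seek delta > 0 with 0 < |u − 4| < delta ⇒ |u^2 − 16| < eps.
Factor: u^2 − 16 = (u − 4)(u + 4), so |u^2 − 16| = |u − 4|·|u + 4|.
Restrict delta ≤ 2. Then |u − 4| < 2 gives |u| < 6, so by the triangle inequality |u + 4| ≤ 6 + 4 = 10.
Hence |u^2 − 16| ≤ 10|u − 4|, which is < eps once |u − 4| < eps/10.
Take delta = min(2, eps/10). If 0 < |u − 4| < delta then both bounds hold and |u^2 − 16| ≤ 10|u − 4| < 10·(eps/10) = eps.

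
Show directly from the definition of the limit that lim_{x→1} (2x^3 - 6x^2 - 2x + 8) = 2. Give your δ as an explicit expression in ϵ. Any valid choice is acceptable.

Suppose ϵ > 0. We want δ > 0 such that 0 < |x − 1| < δ implies |(2x^3 - 6x^2 - 2x + 8) − 2| < ϵ.
(2x^3 - 6x^2 - 2x + 8) − 2 = 2x^3 - 6x^2 - 2x + 6 = (x − 1)(2x^2 - 4x - 6).
So |(2x^3 - 6x^2 - 2x + 8) − 2| = |x − 1|·|2x^2 - 4x - 6|.
Assume first that |x − 1| < 1, so |x| < 2. Then |2x^2 - 4x - 6| ≤ 2·2^2 + 4·2 + 6 = 22.
Hence |(2x^3 - 6x^2 - 2x + 8) − 2| ≤ 22|x − 1| < ϵ provided |x − 1| < ϵ/22.
Take δ = min(1, ϵ/22). Then 0 < |x − 1| < δ gives both |x − 1| < 1 and |x − 1| < ϵ/22, so |(2x^3 - 6x^2 - 2x + 8) − 2| < ϵ.

δ = min(1, ϵ/22)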